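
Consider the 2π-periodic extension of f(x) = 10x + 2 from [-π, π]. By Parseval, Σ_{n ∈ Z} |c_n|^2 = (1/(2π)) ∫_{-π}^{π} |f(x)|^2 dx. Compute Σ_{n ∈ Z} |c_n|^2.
Σ |c_n|^2 = 100π^2/3 + 4

Expand and integrate term by term over [-π, π]:
  ∫ (10x)^2 dx = 100·(2π^3/3); ∫ 2·10·(2)·x dx = 0 (odd integrand); ∫ 2^2 dx = 4·2π.
So (1/(2π)) ∫_{-π}^{π} (10x + 2)^2 dx = 100π^2/3 + 4 = 100π^2/3 + 4.
Parseval ⇒ Σ |c_n|^2 = 100π^2/3 + 4.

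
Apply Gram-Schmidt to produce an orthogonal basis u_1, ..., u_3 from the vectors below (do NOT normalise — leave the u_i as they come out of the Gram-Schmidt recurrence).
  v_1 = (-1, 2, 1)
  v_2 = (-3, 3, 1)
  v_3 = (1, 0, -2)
Orthogonal basis:
  u_1 = (-1, 2, 1)
  u_2 = (-4/3, -1/3, -2/3)
  u_3 = (1/2, 1, -3/2)

Apply the Gram-Schmidt recurrence
  u_1 = v_1
  u_i = v_i − Σ_{j<i} ((v_i · u_j) / (u_j · u_j)) · u_j.

Step by step this gives:
  u_1 = (-1, 2, 1)
  u_2 = (-4/3, -1/3, -2/3)
  u_3 = (1/2, 1, -3/2)

Orthogonality check:
  u_2 · u_1 = 0 (should be 0)
  u_3 · u_1 = 0 (should be 0)
  u_3 · u_2 = 0 (should be 0)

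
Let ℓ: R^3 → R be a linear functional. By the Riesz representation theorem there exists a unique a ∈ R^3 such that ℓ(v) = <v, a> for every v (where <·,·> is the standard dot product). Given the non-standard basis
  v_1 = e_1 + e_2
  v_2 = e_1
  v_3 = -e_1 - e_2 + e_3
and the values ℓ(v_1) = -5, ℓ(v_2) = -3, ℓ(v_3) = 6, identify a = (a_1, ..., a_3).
a = (-3, -2, 1)

Write a = (a_1, ..., a_3) in the standard basis. For each basis vector v_i, ℓ(v_i) = <v_i, a> is a linear equation in the a_j's. Collect the n equations into a matrix system V a = ℓ, where row i of V is v_i (expressed in the standard basis). Since V is invertible (lower-triangular with 1s on the diagonal, up to permutation), solve by back-substitution:
  V =
[[1, 1, 0],
 [1, 0, 0],
 [-1, -1, 1]]
  V a = (-5, -3, 6)
Solving gives a = (-3, -2, 1).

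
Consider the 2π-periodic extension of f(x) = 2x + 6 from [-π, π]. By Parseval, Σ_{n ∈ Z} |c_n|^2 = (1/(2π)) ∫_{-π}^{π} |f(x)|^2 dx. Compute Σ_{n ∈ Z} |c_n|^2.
Σ |c_n|^2 = 4π^2/3 + 36

Expand and integrate term by term over [-π, π]:
  ∫ (2x)^2 dx = 4·(2π^3/3); ∫ 2·2·(6)·x dx = 0 (odd integrand); ∫ 6^2 dx = 36·2π.
So (1/(2π)) ∫_{-π}^{π} (2x + 6)^2 dx = 4π^2/3 + 36 = 4π^2/3 + 36.
Parseval ⇒ Σ |c_n|^2 = 4π^2/3 + 36.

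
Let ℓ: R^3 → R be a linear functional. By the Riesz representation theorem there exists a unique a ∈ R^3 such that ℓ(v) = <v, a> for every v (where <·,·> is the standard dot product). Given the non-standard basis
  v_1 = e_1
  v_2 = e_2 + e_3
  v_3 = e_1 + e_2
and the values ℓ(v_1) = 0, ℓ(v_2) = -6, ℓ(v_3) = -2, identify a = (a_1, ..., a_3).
a = (0, -2, -4)

Write a = (a_1, ..., a_3) in the standard basis. For each basis vector v_i, ℓ(v_i) = <v_i, a> is a linear equation in the a_j's. Collect the n equations into a matrix system V a = ℓ, where row i of V is v_i (expressed in the standard basis). Since V is invertible (lower-triangular with 1s on the diagonal, up to permutation), solve by back-substitution:
  V =
[[1, 0, 0],
 [0, 1, 1],
 [1, 1, 0]]
  V a = (0, -6, -2)
Solving gives a = (0, -2, -4).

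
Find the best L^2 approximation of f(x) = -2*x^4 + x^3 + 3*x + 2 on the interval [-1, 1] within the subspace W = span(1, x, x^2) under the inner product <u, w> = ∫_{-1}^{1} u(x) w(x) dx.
g(x) = -12*x^2/7 + 18*x/5 + 76/35

The best approximation g ∈ W is the orthogonal projection of f onto W. Writing g = a_0 + a_1 x + a_2 x^2, the coefficients solve the normal equations G · a = b where
  G_{ij} = <φ_i, φ_j> and b_i = <f, φ_i>, with φ_0 = 1, φ_1 = x, φ_2 = x^2.
G =
  [2, 0, 2/3]
  [0, 2/3, 0]
  [2/3, 0, 2/5],
b = (16/5, 12/5, 16/21).
Solving gives a_0 = 76/35, a_1 = 18/5, a_2 = -12/7, so
  g(x) = -12*x^2/7 + 18*x/5 + 76/35.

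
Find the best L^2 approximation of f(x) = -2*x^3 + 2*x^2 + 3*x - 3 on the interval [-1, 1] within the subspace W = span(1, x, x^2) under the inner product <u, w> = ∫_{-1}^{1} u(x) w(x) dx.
g(x) = 2*x^2 + 9*x/5 - 3

The best approximation g ∈ W is the orthogonal projection of f onto W. Writing g = a_0 + a_1 x + a_2 x^2, the coefficients solve the normal equations G · a = b where
  G_{ij} = <φ_i, φ_j> and b_i = <f, φ_i>, with φ_0 = 1, φ_1 = x, φ_2 = x^2.
G =
  [2, 0, 2/3]
  [0, 2/3, 0]
  [2/3, 0, 2/5],
b = (-14/3, 6/5, -6/5).
Solving gives a_0 = -3, a_1 = 9/5, a_2 = 2, so
  g(x) = 2*x^2 + 9*x/5 - 3.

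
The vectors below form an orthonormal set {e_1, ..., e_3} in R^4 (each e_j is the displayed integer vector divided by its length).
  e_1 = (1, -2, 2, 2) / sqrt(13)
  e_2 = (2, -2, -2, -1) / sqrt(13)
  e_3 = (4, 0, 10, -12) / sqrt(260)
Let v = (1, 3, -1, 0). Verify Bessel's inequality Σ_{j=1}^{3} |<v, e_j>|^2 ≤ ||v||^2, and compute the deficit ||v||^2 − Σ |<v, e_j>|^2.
Σ |<v, e_j>|^2 = 274/65; ||v||^2 = 11; deficit = 441/65

Write each e_j = u_j / sqrt(<u_j, u_j>) where u_j is the displayed integer vector. Then <v, e_j> = <v, u_j> / sqrt(<u_j, u_j>), so |<v, e_j>|^2 = <v, u_j>^2 / <u_j, u_j>.
Coefficients: <v, e_1> = -7/sqrt(13), <v, e_2> = -2/sqrt(13), <v, e_3> = -6/sqrt(260).
Square and sum: Σ |<v, e_j>|^2 = 274/65.
Compute ||v||^2 = v·v = 11.
Deficit = 11 − 274/65 = 441/65 ≥ 0, confirming Bessel's inequality. (The deficit equals ||v − Σ <v,e_j> e_j||^2, the squared distance from v to span{e_j}.)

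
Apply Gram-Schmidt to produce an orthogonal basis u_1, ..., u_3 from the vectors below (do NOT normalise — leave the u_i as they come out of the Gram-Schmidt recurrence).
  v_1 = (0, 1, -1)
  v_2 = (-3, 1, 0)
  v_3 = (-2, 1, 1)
Orthogonal basis:
  u_1 = (0, 1, -1)
  u_2 = (-3, 1/2, 1/2)
  u_3 = (4/19, 12/19, 12/19)

Apply the Gram-Schmidt recurrence
  u_1 = v_1
  u_i = v_i − Σ_{j<i} ((v_i · u_j) / (u_j · u_j)) · u_j.

Step by step this gives:
  u_1 = (0, 1, -1)
  u_2 = (-3, 1/2, 1/2)
  u_3 = (4/19, 12/19, 12/19)

Orthogonality check:
  u_2 · u_1 = 0 (should be 0)
  u_3 · u_1 = 0 (should be 0)
  u_3 · u_2 = 0 (should be 0)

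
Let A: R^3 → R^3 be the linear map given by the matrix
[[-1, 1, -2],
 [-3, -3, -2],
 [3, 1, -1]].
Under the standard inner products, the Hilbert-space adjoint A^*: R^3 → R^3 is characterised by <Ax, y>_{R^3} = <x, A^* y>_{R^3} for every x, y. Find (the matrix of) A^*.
A^* = A^T =
[[-1, -3, 3],
 [1, -3, 1],
 [-2, -2, -1]]

For real matrices with standard dot products, the defining identity <Ax, y> = <x, A^* y> gives (Ax)^T y = x^T (A^*) y, i.e. x^T A^T y = x^T (A^*) y. Since this holds for all x, y, we must have A^* = A^T. Therefore
A^* =
[[-1, -3, 3],
 [1, -3, 1],
 [-2, -2, -1]].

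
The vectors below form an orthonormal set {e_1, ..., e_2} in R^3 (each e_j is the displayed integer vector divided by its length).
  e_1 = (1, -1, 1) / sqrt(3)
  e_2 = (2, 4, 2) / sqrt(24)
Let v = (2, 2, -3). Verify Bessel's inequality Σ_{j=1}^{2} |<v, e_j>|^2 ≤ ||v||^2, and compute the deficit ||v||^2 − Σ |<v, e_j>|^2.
Σ |<v, e_j>|^2 = 9/2; ||v||^2 = 17; deficit = 25/2

Write each e_j = u_j / sqrt(<u_j, u_j>) where u_j is the displayed integer vector. Then <v, e_j> = <v, u_j> / sqrt(<u_j, u_j>), so |<v, e_j>|^2 = <v, u_j>^2 / <u_j, u_j>.
Coefficients: <v, e_1> = -3/sqrt(3), <v, e_2> = 6/sqrt(24).
Square and sum: Σ |<v, e_j>|^2 = 9/2.
Compute ||v||^2 = v·v = 17.
Deficit = 17 − 9/2 = 25/2 ≥ 0, confirming Bessel's inequality. (The deficit equals ||v − Σ <v,e_j> e_j||^2, the squared distance from v to span{e_j}.)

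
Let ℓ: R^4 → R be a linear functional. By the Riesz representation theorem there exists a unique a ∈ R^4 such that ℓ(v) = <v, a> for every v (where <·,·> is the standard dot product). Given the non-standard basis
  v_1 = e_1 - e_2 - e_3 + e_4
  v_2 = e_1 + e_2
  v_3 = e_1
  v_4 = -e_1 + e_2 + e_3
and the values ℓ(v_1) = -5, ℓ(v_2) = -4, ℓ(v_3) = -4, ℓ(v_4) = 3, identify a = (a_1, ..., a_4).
a = (-4, 0, -1, -2)

Write a = (a_1, ..., a_4) in the standard basis. For each basis vector v_i, ℓ(v_i) = <v_i, a> is a linear equation in the a_j's. Collect the n equations into a matrix system V a = ℓ, where row i of V is v_i (expressed in the standard basis). Since V is invertible (lower-triangular with 1s on the diagonal, up to permutation), solve by back-substitution:
  V =
[[1, -1, -1, 1],
 [1, 1, 0, 0],
 [1, 0, 0, 0],
 [-1, 1, 1, 0]]
  V a = (-5, -4, -4, 3)
Solving gives a = (-4, 0, -1, -2).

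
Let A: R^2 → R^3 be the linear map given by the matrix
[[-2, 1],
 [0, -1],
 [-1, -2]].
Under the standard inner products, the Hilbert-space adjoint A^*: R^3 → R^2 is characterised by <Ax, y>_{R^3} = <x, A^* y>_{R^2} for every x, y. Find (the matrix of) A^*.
A^* = A^T =
[[-2, 0, -1],
 [1, -1, -2]]

For real matrices with standard dot products, the defining identity <Ax, y> = <x, A^* y> gives (Ax)^T y = x^T (A^*) y, i.e. x^T A^T y = x^T (A^*) y. Since this holds for all x, y, we must have A^* = A^T. Therefore
A^* =
[[-2, 0, -1],
 [1, -1, -2]].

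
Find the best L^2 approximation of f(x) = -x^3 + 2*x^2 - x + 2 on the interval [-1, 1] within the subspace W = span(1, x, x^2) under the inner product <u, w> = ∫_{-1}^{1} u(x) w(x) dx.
g(x) = 2*x^2 - 8*x/5 + 2

The best approximation g ∈ W is the orthogonal projection of f onto W. Writing g = a_0 + a_1 x + a_2 x^2, the coefficients solve the normal equations G · a = b where
  G_{ij} = <φ_i, φ_j> and b_i = <f, φ_i>, with φ_0 = 1, φ_1 = x, φ_2 = x^2.
G =
  [2, 0, 2/3]
  [0, 2/3, 0]
  [2/3, 0, 2/5],
b = (16/3, -16/15, 32/15).
Solving gives a_0 = 2, a_1 = -8/5, a_2 = 2, so
  g(x) = 2*x^2 - 8*x/5 + 2.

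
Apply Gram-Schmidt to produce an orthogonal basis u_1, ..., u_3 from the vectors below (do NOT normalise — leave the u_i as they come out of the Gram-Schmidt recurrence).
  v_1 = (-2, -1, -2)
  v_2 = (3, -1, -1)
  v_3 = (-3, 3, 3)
Orthogonal basis:
  u_1 = (-2, -1, -2)
  u_2 = (7/3, -4/3, -5/3)
  u_3 = (1/15, 8/15, -1/3)

Apply the Gram-Schmidt recurrence
  u_1 = v_1
  u_i = v_i − Σ_{j<i} ((v_i · u_j) / (u_j · u_j)) · u_j.

Step by step this gives:
  u_1 = (-2, -1, -2)
  u_2 = (7/3, -4/3, -5/3)
  u_3 = (1/15, 8/15, -1/3)

Orthogonality check:
  u_2 · u_1 = 0 (should be 0)
  u_3 · u_1 = 0 (should be 0)
  u_3 · u_2 = 0 (should be 0)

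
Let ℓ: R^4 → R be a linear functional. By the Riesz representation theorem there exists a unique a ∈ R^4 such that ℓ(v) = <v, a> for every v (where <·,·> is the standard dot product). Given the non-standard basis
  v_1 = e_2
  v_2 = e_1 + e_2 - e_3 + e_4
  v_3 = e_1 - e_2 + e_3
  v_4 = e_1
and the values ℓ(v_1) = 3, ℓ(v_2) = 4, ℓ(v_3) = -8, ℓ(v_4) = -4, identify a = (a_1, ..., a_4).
a = (-4, 3, -1, 4)

Write a = (a_1, ..., a_4) in the standard basis. For each basis vector v_i, ℓ(v_i) = <v_i, a> is a linear equation in the a_j's. Collect the n equations into a matrix system V a = ℓ, where row i of V is v_i (expressed in the standard basis). Since V is invertible (lower-triangular with 1s on the diagonal, up to permutation), solve by back-substitution:
  V =
[[0, 1, 0, 0],
 [1, 1, -1, 1],
 [1, -1, 1, 0],
 [1, 0, 0, 0]]
  V a = (3, 4, -8, -4)
Solving gives a = (-4, 3, -1, 4).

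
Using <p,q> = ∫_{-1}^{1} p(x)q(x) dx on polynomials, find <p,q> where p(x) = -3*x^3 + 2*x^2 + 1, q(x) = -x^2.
<p,q> = -22/15

Expand the product: p(x)·q(x) = 3*x^5 - 2*x^4 - x^2.
∫_{-1}^{1} of each monomial x^k gives [2/(k+1) if k even, 0 if k odd]. Integrating term-by-term (or equivalently evaluating the antiderivative F(x) = x^6/2 - 2*x^5/5 - x^3/3 at the endpoints):
  F(1) − F(−1) = -7/30 − (37/30) = -22/15.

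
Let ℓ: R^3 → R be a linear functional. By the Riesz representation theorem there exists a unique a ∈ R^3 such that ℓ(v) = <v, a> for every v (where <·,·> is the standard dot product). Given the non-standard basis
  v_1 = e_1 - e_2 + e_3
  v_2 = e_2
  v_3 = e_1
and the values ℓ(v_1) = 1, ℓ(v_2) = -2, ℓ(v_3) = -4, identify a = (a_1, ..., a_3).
a = (-4, -2, 3)

Write a = (a_1, ..., a_3) in the standard basis. For each basis vector v_i, ℓ(v_i) = <v_i, a> is a linear equation in the a_j's. Collect the n equations into a matrix system V a = ℓ, where row i of V is v_i (expressed in the standard basis). Since V is invertible (lower-triangular with 1s on the diagonal, up to permutation), solve by back-substitution:
  V =
[[1, -1, 1],
 [0, 1, 0],
 [1, 0, 0]]
  V a = (1, -2, -4)
Solving gives a = (-4, -2, 3).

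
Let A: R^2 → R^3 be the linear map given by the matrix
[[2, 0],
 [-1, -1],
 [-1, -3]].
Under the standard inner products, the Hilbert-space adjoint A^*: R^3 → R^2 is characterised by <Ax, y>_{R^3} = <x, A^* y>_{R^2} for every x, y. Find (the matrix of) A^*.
A^* = A^T =
[[2, -1, -1],
 [0, -1, -3]]

For real matrices with standard dot products, the defining identity <Ax, y> = <x, A^* y> gives (Ax)^T y = x^T (A^*) y, i.e. x^T A^T y = x^T (A^*) y. Since this holds for all x, y, we must have A^* = A^T. Therefore
A^* =
[[2, -1, -1],
 [0, -1, -3]].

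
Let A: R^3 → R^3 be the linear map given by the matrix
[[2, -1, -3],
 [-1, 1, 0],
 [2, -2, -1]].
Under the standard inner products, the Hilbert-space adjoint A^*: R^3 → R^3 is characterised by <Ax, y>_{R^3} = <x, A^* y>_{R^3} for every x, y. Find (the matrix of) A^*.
A^* = A^T =
[[2, -1, 2],
 [-1, 1, -2],
 [-3, 0, -1]]

For real matrices with standard dot products, the defining identity <Ax, y> = <x, A^* y> gives (Ax)^T y = x^T (A^*) y, i.e. x^T A^T y = x^T (A^*) y. Since this holds for all x, y, we must have A^* = A^T. Therefore
A^* =
[[2, -1, 2],
 [-1, 1, -2],
 [-3, 0, -1]].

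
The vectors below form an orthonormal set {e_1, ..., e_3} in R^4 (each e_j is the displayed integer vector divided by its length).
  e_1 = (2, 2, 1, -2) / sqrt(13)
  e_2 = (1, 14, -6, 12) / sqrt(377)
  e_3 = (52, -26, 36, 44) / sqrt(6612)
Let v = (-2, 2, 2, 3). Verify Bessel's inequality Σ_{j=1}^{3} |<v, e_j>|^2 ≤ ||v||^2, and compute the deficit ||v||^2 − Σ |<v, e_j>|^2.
Σ |<v, e_j>|^2 = 156/19; ||v||^2 = 21; deficit = 243/19

Write each e_j = u_j / sqrt(<u_j, u_j>) where u_j is the displayed integer vector. Then <v, e_j> = <v, u_j> / sqrt(<u_j, u_j>), so |<v, e_j>|^2 = <v, u_j>^2 / <u_j, u_j>.
Coefficients: <v, e_1> = -4/sqrt(13), <v, e_2> = 50/sqrt(377), <v, e_3> = 48/sqrt(6612).
Square and sum: Σ |<v, e_j>|^2 = 156/19.
Compute ||v||^2 = v·v = 21.
Deficit = 21 − 156/19 = 243/19 ≥ 0, confirming Bessel's inequality. (The deficit equals ||v − Σ <v,e_j> e_j||^2, the squared distance from v to span{e_j}.)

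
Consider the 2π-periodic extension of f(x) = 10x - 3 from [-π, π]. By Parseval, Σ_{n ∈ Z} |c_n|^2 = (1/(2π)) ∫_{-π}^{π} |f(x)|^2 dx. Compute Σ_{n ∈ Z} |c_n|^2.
Σ |c_n|^2 = 100π^2/3 + 9

Expand and integrate term by term over [-π, π]:
  ∫ (10x)^2 dx = 100·(2π^3/3); ∫ 2·10·(-3)·x dx = 0 (odd integrand); ∫ (-3)^2 dx = 9·2π.
So (1/(2π)) ∫_{-π}^{π} (10x - 3)^2 dx = 100π^2/3 + 9 = 100π^2/3 + 9.
Parseval ⇒ Σ |c_n|^2 = 100π^2/3 + 9.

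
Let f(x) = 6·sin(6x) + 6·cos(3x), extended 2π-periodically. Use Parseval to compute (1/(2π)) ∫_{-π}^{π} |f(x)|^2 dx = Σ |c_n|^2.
Σ |c_n|^2 = 36

Expand |f|^2 and use orthogonality of {sin(nx), cos(mx)} on [-π, π]:
  ∫_{-π}^{π} sin(nx)^2 dx = π, ∫ cos(mx)^2 dx = π, and cross terms integrate to 0.
So ∫_{-π}^{π} f(x)^2 dx = 6^2 · π + 6^2 · π = (36 + 36)π.
Divide by 2π: (36 + 36)/2 = 36.
By Parseval, this equals Σ |c_n|^2.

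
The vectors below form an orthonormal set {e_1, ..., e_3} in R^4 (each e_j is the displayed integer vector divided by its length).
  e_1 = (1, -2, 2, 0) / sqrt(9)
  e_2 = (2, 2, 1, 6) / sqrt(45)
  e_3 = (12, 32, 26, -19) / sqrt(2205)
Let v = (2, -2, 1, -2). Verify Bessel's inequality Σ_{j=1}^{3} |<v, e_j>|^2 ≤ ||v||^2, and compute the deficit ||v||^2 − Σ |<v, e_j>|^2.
Σ |<v, e_j>|^2 = 493/49; ||v||^2 = 13; deficit = 144/49

Write each e_j = u_j / sqrt(<u_j, u_j>) where u_j is the displayed integer vector. Then <v, e_j> = <v, u_j> / sqrt(<u_j, u_j>), so |<v, e_j>|^2 = <v, u_j>^2 / <u_j, u_j>.
Coefficients: <v, e_1> = 8/sqrt(9), <v, e_2> = -11/sqrt(45), <v, e_3> = 24/sqrt(2205).
Square and sum: Σ |<v, e_j>|^2 = 493/49.
Compute ||v||^2 = v·v = 13.
Deficit = 13 − 493/49 = 144/49 ≥ 0, confirming Bessel's inequality. (The deficit equals ||v − Σ <v,e_j> e_j||^2, the squared distance from v to span{e_j}.)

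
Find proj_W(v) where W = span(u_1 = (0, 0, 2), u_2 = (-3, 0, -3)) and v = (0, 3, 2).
proj_W(v) = (0, 0, 2)

Set up U = [u_1 | ... | u_2] ∈ R^(3×2). The projector onto W = col(U) is P = U (U^T U)^(-1) U^T.
Compute U^T U =
  [4, -6]
  [-6, 18],
and U^T v = (4, -6).
Solve U^T U · c = U^T v for the coefficients: c = (1, 0). The projection is proj_W(v) = U c.
Check: (v - proj_W(v)) · u_1 = 0  (should be 0).
Check: (v - proj_W(v)) · u_2 = 0  (should be 0).
Result: proj_W(v) = (0, 0, 2).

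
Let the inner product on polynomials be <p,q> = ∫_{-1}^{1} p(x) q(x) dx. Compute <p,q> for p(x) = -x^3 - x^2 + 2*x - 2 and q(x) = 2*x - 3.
<p,q> = 238/15

Expand the product: p(x)·q(x) = -2*x^4 + x^3 + 7*x^2 - 10*x + 6.
∫_{-1}^{1} of each monomial x^k gives [2/(k+1) if k even, 0 if k odd]. Integrating term-by-term (or equivalently evaluating the antiderivative F(x) = -2*x^5/5 + x^4/4 + 7*x^3/3 - 5*x^2 + 6*x at the endpoints):
  F(1) − F(−1) = 191/60 − (-761/60) = 238/15.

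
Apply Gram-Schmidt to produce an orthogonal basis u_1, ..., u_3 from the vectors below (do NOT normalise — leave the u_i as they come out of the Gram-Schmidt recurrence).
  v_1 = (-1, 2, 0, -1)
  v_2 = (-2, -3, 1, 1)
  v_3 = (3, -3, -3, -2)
Orthogonal basis:
  u_1 = (-1, 2, 0, -1)
  u_2 = (-17/6, -4/3, 1, 1/6)
  u_3 = (-14/65, -106/65, -148/65, -198/65)

Apply the Gram-Schmidt recurrence
  u_1 = v_1
  u_i = v_i − Σ_{j<i} ((v_i · u_j) / (u_j · u_j)) · u_j.

Step by step this gives:
  u_1 = (-1, 2, 0, -1)
  u_2 = (-17/6, -4/3, 1, 1/6)
  u_3 = (-14/65, -106/65, -148/65, -198/65)

Orthogonality check:
  u_2 · u_1 = 0 (should be 0)
  u_3 · u_1 = 0 (should be 0)
  u_3 · u_2 = 0 (should be 0)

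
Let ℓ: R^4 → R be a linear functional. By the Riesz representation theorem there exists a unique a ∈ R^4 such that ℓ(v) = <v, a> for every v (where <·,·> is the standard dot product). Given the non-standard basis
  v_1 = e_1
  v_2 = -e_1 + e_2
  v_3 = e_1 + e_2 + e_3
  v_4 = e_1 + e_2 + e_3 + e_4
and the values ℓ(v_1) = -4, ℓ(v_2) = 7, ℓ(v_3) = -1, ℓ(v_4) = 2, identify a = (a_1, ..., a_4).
a = (-4, 3, 0, 3)

Write a = (a_1, ..., a_4) in the standard basis. For each basis vector v_i, ℓ(v_i) = <v_i, a> is a linear equation in the a_j's. Collect the n equations into a matrix system V a = ℓ, where row i of V is v_i (expressed in the standard basis). Since V is invertible (lower-triangular with 1s on the diagonal, up to permutation), solve by back-substitution:
  V =
[[1, 0, 0, 0],
 [-1, 1, 0, 0],
 [1, 1, 1, 0],
 [1, 1, 1, 1]]
  V a = (-4, 7, -1, 2)
Solving gives a = (-4, 3, 0, 3).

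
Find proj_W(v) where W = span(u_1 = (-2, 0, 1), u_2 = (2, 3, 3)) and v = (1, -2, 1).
proj_W(v) = (34/109, -18/109, -41/109)

Set up U = [u_1 | ... | u_2] ∈ R^(3×2). The projector onto W = col(U) is P = U (U^T U)^(-1) U^T.
Compute U^T U =
  [5, -1]
  [-1, 22],
and U^T v = (-1, -1).
Solve U^T U · c = U^T v for the coefficients: c = (-23/109, -6/109). The projection is proj_W(v) = U c.
Check: (v - proj_W(v)) · u_1 = 0  (should be 0).
Check: (v - proj_W(v)) · u_2 = 0  (should be 0).
Result: proj_W(v) = (34/109, -18/109, -41/109).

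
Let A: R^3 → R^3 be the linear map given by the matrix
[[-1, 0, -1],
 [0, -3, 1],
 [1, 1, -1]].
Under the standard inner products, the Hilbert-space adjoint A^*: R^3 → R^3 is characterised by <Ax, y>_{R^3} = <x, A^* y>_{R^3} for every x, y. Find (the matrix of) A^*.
A^* = A^T =
[[-1, 0, 1],
 [0, -3, 1],
 [-1, 1, -1]]

For real matrices with standard dot products, the defining identity <Ax, y> = <x, A^* y> gives (Ax)^T y = x^T (A^*) y, i.e. x^T A^T y = x^T (A^*) y. Since this holds for all x, y, we must have A^* = A^T. Therefore
A^* =
[[-1, 0, 1],
 [0, -3, 1],
 [-1, 1, -1]].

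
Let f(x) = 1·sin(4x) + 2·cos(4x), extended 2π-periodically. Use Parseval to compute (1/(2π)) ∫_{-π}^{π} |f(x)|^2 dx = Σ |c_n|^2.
Σ |c_n|^2 = 5/2

Expand |f|^2 and use orthogonality of {sin(nx), cos(mx)} on [-π, π]:
  ∫_{-π}^{π} sin(nx)^2 dx = π, ∫ cos(mx)^2 dx = π, and cross terms integrate to 0.
So ∫_{-π}^{π} f(x)^2 dx = 1^2 · π + 2^2 · π = (1 + 4)π.
Divide by 2π: (1 + 4)/2 = 5/2.
By Parseval, this equals Σ |c_n|^2.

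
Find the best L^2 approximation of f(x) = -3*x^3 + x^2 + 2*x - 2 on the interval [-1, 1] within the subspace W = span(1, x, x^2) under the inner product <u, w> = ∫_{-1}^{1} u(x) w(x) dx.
g(x) = x^2 + x/5 - 2

The best approximation g ∈ W is the orthogonal projection of f onto W. Writing g = a_0 + a_1 x + a_2 x^2, the coefficients solve the normal equations G · a = b where
  G_{ij} = <φ_i, φ_j> and b_i = <f, φ_i>, with φ_0 = 1, φ_1 = x, φ_2 = x^2.
G =
  [2, 0, 2/3]
  [0, 2/3, 0]
  [2/3, 0, 2/5],
b = (-10/3, 2/15, -14/15).
Solving gives a_0 = -2, a_1 = 1/5, a_2 = 1, so
  g(x) = x^2 + x/5 - 2.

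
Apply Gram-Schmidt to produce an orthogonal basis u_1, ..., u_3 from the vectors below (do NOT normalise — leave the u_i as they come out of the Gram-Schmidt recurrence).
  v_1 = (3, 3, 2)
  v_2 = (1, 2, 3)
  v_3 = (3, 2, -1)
Orthogonal basis:
  u_1 = (3, 3, 2)
  u_2 = (-23/22, -1/22, 18/11)
  u_3 = (-10/83, 14/83, -6/83)

Apply the Gram-Schmidt recurrence
  u_1 = v_1
  u_i = v_i − Σ_{j<i} ((v_i · u_j) / (u_j · u_j)) · u_j.

Step by step this gives:
  u_1 = (3, 3, 2)
  u_2 = (-23/22, -1/22, 18/11)
  u_3 = (-10/83, 14/83, -6/83)

Orthogonality check:
  u_2 · u_1 = 0 (should be 0)
  u_3 · u_1 = 0 (should be 0)
  u_3 · u_2 = 0 (should be 0)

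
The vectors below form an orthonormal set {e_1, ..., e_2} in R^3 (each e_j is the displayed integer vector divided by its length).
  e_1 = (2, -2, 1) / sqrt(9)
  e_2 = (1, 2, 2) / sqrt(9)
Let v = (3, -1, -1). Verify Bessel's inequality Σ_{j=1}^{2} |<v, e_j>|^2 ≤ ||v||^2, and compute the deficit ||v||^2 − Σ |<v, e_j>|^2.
Σ |<v, e_j>|^2 = 50/9; ||v||^2 = 11; deficit = 49/9

Write each e_j = u_j / sqrt(<u_j, u_j>) where u_j is the displayed integer vector. Then <v, e_j> = <v, u_j> / sqrt(<u_j, u_j>), so |<v, e_j>|^2 = <v, u_j>^2 / <u_j, u_j>.
Coefficients: <v, e_1> = 7/sqrt(9), <v, e_2> = -1/sqrt(9).
Square and sum: Σ |<v, e_j>|^2 = 50/9.
Compute ||v||^2 = v·v = 11.
Deficit = 11 − 50/9 = 49/9 ≥ 0, confirming Bessel's inequality. (The deficit equals ||v − Σ <v,e_j> e_j||^2, the squared distance from v to span{e_j}.)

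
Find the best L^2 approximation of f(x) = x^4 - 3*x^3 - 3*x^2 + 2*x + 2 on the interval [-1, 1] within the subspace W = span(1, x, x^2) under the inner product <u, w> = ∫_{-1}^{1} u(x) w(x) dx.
g(x) = -15*x^2/7 + x/5 + 67/35

The best approximation g ∈ W is the orthogonal projection of f onto W. Writing g = a_0 + a_1 x + a_2 x^2, the coefficients solve the normal equations G · a = b where
  G_{ij} = <φ_i, φ_j> and b_i = <f, φ_i>, with φ_0 = 1, φ_1 = x, φ_2 = x^2.
G =
  [2, 0, 2/3]
  [0, 2/3, 0]
  [2/3, 0, 2/5],
b = (12/5, 2/15, 44/105).
Solving gives a_0 = 67/35, a_1 = 1/5, a_2 = -15/7, so
  g(x) = -15*x^2/7 + x/5 + 67/35.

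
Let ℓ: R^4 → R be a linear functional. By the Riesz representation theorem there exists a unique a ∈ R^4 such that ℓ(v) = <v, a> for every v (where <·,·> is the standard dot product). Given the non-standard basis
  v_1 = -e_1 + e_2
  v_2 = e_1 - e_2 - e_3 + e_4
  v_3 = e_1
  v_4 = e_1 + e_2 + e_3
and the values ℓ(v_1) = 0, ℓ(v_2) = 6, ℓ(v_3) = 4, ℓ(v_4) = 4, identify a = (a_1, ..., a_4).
a = (4, 4, -4, 2)

Write a = (a_1, ..., a_4) in the standard basis. For each basis vector v_i, ℓ(v_i) = <v_i, a> is a linear equation in the a_j's. Collect the n equations into a matrix system V a = ℓ, where row i of V is v_i (expressed in the standard basis). Since V is invertible (lower-triangular with 1s on the diagonal, up to permutation), solve by back-substitution:
  V =
[[-1, 1, 0, 0],
 [1, -1, -1, 1],
 [1, 0, 0, 0],
 [1, 1, 1, 0]]
  V a = (0, 6, 4, 4)
Solving gives a = (4, 4, -4, 2).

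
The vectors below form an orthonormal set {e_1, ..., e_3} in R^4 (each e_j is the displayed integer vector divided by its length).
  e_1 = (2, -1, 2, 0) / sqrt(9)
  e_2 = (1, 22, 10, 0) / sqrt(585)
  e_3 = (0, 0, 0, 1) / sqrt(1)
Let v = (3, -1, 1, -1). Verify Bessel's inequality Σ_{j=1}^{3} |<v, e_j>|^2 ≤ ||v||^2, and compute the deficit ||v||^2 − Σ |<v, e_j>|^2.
Σ |<v, e_j>|^2 = 659/65; ||v||^2 = 12; deficit = 121/65

Write each e_j = u_j / sqrt(<u_j, u_j>) where u_j is the displayed integer vector. Then <v, e_j> = <v, u_j> / sqrt(<u_j, u_j>), so |<v, e_j>|^2 = <v, u_j>^2 / <u_j, u_j>.
Coefficients: <v, e_1> = 9/sqrt(9), <v, e_2> = -9/sqrt(585), <v, e_3> = -1/sqrt(1).
Square and sum: Σ |<v, e_j>|^2 = 659/65.
Compute ||v||^2 = v·v = 12.
Deficit = 12 − 659/65 = 121/65 ≥ 0, confirming Bessel's inequality. (The deficit equals ||v − Σ <v,e_j> e_j||^2, the squared distance from v to span{e_j}.)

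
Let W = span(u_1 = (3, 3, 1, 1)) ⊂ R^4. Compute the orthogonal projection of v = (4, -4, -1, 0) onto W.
proj_W(v) = (-3/20, -3/20, -1/20, -1/20)

Set up U = [u_1 | ... | u_1] ∈ R^(4×1). The projector onto W = col(U) is P = U (U^T U)^(-1) U^T.
Compute U^T U =
  [20],
and U^T v = (-1).
Solve U^T U · c = U^T v for the coefficients: c = (-1/20). The projection is proj_W(v) = U c.
Check: (v - proj_W(v)) · u_1 = 0  (should be 0).
Result: proj_W(v) = (-3/20, -3/20, -1/20, -1/20).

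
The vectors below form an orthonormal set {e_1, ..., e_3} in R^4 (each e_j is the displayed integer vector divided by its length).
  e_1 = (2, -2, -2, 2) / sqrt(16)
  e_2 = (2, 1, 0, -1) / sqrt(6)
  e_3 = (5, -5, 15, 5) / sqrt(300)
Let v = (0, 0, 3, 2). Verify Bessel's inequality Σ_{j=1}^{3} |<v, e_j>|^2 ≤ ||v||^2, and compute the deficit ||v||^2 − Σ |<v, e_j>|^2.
Σ |<v, e_j>|^2 = 11; ||v||^2 = 13; deficit = 2

Write each e_j = u_j / sqrt(<u_j, u_j>) where u_j is the displayed integer vector. Then <v, e_j> = <v, u_j> / sqrt(<u_j, u_j>), so |<v, e_j>|^2 = <v, u_j>^2 / <u_j, u_j>.
Coefficients: <v, e_1> = -2/sqrt(16), <v, e_2> = -2/sqrt(6), <v, e_3> = 55/sqrt(300).
Square and sum: Σ |<v, e_j>|^2 = 11.
Compute ||v||^2 = v·v = 13.
Deficit = 13 − 11 = 2 ≥ 0, confirming Bessel's inequality. (The deficit equals ||v − Σ <v,e_j> e_j||^2, the squared distance from v to span{e_j}.)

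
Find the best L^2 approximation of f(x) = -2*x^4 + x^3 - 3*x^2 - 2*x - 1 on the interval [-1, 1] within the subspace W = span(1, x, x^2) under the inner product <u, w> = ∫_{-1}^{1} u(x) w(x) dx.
g(x) = -33*x^2/7 - 7*x/5 - 29/35

The best approximation g ∈ W is the orthogonal projection of f onto W. Writing g = a_0 + a_1 x + a_2 x^2, the coefficients solve the normal equations G · a = b where
  G_{ij} = <φ_i, φ_j> and b_i = <f, φ_i>, with φ_0 = 1, φ_1 = x, φ_2 = x^2.
G =
  [2, 0, 2/3]
  [0, 2/3, 0]
  [2/3, 0, 2/5],
b = (-24/5, -14/15, -256/105).
Solving gives a_0 = -29/35, a_1 = -7/5, a_2 = -33/7, so
  g(x) = -33*x^2/7 - 7*x/5 - 29/35.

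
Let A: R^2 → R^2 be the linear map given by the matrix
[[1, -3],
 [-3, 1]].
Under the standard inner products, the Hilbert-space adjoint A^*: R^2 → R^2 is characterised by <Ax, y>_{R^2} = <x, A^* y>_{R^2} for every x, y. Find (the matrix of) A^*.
A^* = A^T =
[[1, -3],
 [-3, 1]]

For real matrices with standard dot products, the defining identity <Ax, y> = <x, A^* y> gives (Ax)^T y = x^T (A^*) y, i.e. x^T A^T y = x^T (A^*) y. Since this holds for all x, y, we must have A^* = A^T. Therefore
A^* =
[[1, -3],
 [-3, 1]].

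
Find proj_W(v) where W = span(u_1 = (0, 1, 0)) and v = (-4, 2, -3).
proj_W(v) = (0, 2, 0)

Set up U = [u_1 | ... | u_1] ∈ R^(3×1). The projector onto W = col(U) is P = U (U^T U)^(-1) U^T.
Compute U^T U =
  [1],
and U^T v = (2).
Solve U^T U · c = U^T v for the coefficients: c = (2). The projection is proj_W(v) = U c.
Check: (v - proj_W(v)) · u_1 = 0  (should be 0).
Result: proj_W(v) = (0, 2, 0).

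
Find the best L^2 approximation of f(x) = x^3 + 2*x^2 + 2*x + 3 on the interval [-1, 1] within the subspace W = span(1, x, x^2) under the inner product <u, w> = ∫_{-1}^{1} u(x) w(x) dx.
g(x) = 2*x^2 + 13*x/5 + 3

The best approximation g ∈ W is the orthogonal projection of f onto W. Writing g = a_0 + a_1 x + a_2 x^2, the coefficients solve the normal equations G · a = b where
  G_{ij} = <φ_i, φ_j> and b_i = <f, φ_i>, with φ_0 = 1, φ_1 = x, φ_2 = x^2.
G =
  [2, 0, 2/3]
  [0, 2/3, 0]
  [2/3, 0, 2/5],
b = (22/3, 26/15, 14/5).
Solving gives a_0 = 3, a_1 = 13/5, a_2 = 2, so
  g(x) = 2*x^2 + 13*x/5 + 3.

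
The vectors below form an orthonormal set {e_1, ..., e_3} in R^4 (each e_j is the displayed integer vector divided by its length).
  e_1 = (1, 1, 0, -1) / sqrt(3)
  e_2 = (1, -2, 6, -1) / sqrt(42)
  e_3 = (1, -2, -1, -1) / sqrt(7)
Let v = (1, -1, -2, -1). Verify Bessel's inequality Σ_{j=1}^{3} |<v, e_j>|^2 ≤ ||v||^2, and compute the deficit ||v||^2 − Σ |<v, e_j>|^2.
Σ |<v, e_j>|^2 = 7; ||v||^2 = 7; deficit = 0

Write each e_j = u_j / sqrt(<u_j, u_j>) where u_j is the displayed integer vector. Then <v, e_j> = <v, u_j> / sqrt(<u_j, u_j>), so |<v, e_j>|^2 = <v, u_j>^2 / <u_j, u_j>.
Coefficients: <v, e_1> = 1/sqrt(3), <v, e_2> = -8/sqrt(42), <v, e_3> = 6/sqrt(7).
Square and sum: Σ |<v, e_j>|^2 = 7.
Compute ||v||^2 = v·v = 7.
Deficit = 7 − 7 = 0 ≥ 0, confirming Bessel's inequality. (The deficit equals ||v − Σ <v,e_j> e_j||^2, the squared distance from v to span{e_j}.)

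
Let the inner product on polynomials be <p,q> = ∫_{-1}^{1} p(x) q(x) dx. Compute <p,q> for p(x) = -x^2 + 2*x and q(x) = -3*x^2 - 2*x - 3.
<p,q> = 8/15

Expand the product: p(x)·q(x) = 3*x^4 - 4*x^3 - x^2 - 6*x.
∫_{-1}^{1} of each monomial x^k gives [2/(k+1) if k even, 0 if k odd]. Integrating term-by-term (or equivalently evaluating the antiderivative F(x) = 3*x^5/5 - x^4 - x^3/3 - 3*x^2 at the endpoints):
  F(1) − F(−1) = -56/15 − (-64/15) = 8/15.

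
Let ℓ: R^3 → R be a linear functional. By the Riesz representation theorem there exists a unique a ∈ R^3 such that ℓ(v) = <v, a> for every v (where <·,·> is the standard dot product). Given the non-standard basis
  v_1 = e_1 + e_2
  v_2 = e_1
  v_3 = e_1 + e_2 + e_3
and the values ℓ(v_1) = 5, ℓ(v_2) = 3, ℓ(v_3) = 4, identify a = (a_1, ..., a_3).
a = (3, 2, -1)

Write a = (a_1, ..., a_3) in the standard basis. For each basis vector v_i, ℓ(v_i) = <v_i, a> is a linear equation in the a_j's. Collect the n equations into a matrix system V a = ℓ, where row i of V is v_i (expressed in the standard basis). Since V is invertible (lower-triangular with 1s on the diagonal, up to permutation), solve by back-substitution:
  V =
[[1, 1, 0],
 [1, 0, 0],
 [1, 1, 1]]
  V a = (5, 3, 4)
Solving gives a = (3, 2, -1).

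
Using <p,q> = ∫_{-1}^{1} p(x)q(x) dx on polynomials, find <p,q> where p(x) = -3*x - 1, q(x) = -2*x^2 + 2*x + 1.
<p,q> = -14/3

Expand the product: p(x)·q(x) = 6*x^3 - 4*x^2 - 5*x - 1.
∫_{-1}^{1} of each monomial x^k gives [2/(k+1) if k even, 0 if k odd]. Integrating term-by-term (or equivalently evaluating the antiderivative F(x) = 3*x^4/2 - 4*x^3/3 - 5*x^2/2 - x at the endpoints):
  F(1) − F(−1) = -10/3 − (4/3) = -14/3.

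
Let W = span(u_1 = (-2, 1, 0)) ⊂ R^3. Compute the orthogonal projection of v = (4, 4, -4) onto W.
proj_W(v) = (8/5, -4/5, 0)

Set up U = [u_1 | ... | u_1] ∈ R^(3×1). The projector onto W = col(U) is P = U (U^T U)^(-1) U^T.
Compute U^T U =
  [5],
and U^T v = (-4).
Solve U^T U · c = U^T v for the coefficients: c = (-4/5). The projection is proj_W(v) = U c.
Check: (v - proj_W(v)) · u_1 = 0  (should be 0).
Result: proj_W(v) = (8/5, -4/5, 0).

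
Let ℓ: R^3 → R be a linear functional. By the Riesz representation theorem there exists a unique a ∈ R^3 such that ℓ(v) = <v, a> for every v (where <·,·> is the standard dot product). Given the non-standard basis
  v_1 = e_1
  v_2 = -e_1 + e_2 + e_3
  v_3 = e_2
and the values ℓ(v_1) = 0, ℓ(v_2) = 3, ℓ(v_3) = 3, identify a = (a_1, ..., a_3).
a = (0, 3, 0)

Write a = (a_1, ..., a_3) in the standard basis. For each basis vector v_i, ℓ(v_i) = <v_i, a> is a linear equation in the a_j's. Collect the n equations into a matrix system V a = ℓ, where row i of V is v_i (expressed in the standard basis). Since V is invertible (lower-triangular with 1s on the diagonal, up to permutation), solve by back-substitution:
  V =
[[1, 0, 0],
 [-1, 1, 1],
 [0, 1, 0]]
  V a = (0, 3, 3)
Solving gives a = (0, 3, 0).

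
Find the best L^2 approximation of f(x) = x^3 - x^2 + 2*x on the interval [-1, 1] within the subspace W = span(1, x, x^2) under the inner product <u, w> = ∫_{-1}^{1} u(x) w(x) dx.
g(x) = -x^2 + 13*x/5

The best approximation g ∈ W is the orthogonal projection of f onto W. Writing g = a_0 + a_1 x + a_2 x^2, the coefficients solve the normal equations G · a = b where
  G_{ij} = <φ_i, φ_j> and b_i = <f, φ_i>, with φ_0 = 1, φ_1 = x, φ_2 = x^2.
G =
  [2, 0, 2/3]
  [0, 2/3, 0]
  [2/3, 0, 2/5],
b = (-2/3, 26/15, -2/5).
Solving gives a_0 = 0, a_1 = 13/5, a_2 = -1, so
  g(x) = -x^2 + 13*x/5.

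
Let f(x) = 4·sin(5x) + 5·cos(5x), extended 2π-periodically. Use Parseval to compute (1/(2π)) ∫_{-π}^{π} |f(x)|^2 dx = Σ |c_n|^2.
Σ |c_n|^2 = 41/2

Expand |f|^2 and use orthogonality of {sin(nx), cos(mx)} on [-π, π]:
  ∫_{-π}^{π} sin(nx)^2 dx = π, ∫ cos(mx)^2 dx = π, and cross terms integrate to 0.
So ∫_{-π}^{π} f(x)^2 dx = 4^2 · π + 5^2 · π = (16 + 25)π.
Divide by 2π: (16 + 25)/2 = 41/2.
By Parseval, this equals Σ |c_n|^2.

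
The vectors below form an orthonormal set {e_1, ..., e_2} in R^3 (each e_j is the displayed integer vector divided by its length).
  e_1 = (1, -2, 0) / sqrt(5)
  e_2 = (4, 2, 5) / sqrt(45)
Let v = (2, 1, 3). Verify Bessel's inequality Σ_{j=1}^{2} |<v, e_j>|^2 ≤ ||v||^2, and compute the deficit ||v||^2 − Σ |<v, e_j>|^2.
Σ |<v, e_j>|^2 = 125/9; ||v||^2 = 14; deficit = 1/9

Write each e_j = u_j / sqrt(<u_j, u_j>) where u_j is the displayed integer vector. Then <v, e_j> = <v, u_j> / sqrt(<u_j, u_j>), so |<v, e_j>|^2 = <v, u_j>^2 / <u_j, u_j>.
Coefficients: <v, e_1> = 0/sqrt(5), <v, e_2> = 25/sqrt(45).
Square and sum: Σ |<v, e_j>|^2 = 125/9.
Compute ||v||^2 = v·v = 14.
Deficit = 14 − 125/9 = 1/9 ≥ 0, confirming Bessel's inequality. (The deficit equals ||v − Σ <v,e_j> e_j||^2, the squared distance from v to span{e_j}.)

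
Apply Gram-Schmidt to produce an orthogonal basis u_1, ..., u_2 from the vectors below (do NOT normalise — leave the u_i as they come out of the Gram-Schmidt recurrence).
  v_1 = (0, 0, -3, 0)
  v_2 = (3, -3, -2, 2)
Orthogonal basis:
  u_1 = (0, 0, -3, 0)
  u_2 = (3, -3, 0, 2)

Apply the Gram-Schmidt recurrence
  u_1 = v_1
  u_i = v_i − Σ_{j<i} ((v_i · u_j) / (u_j · u_j)) · u_j.

Step by step this gives:
  u_1 = (0, 0, -3, 0)
  u_2 = (3, -3, 0, 2)

Orthogonality check:
  u_2 · u_1 = 0 (should be 0)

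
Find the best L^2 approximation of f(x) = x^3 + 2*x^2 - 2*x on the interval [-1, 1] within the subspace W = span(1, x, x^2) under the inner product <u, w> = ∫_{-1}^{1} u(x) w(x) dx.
g(x) = 2*x^2 - 7*x/5

The best approximation g ∈ W is the orthogonal projection of f onto W. Writing g = a_0 + a_1 x + a_2 x^2, the coefficients solve the normal equations G · a = b where
  G_{ij} = <φ_i, φ_j> and b_i = <f, φ_i>, with φ_0 = 1, φ_1 = x, φ_2 = x^2.
G =
  [2, 0, 2/3]
  [0, 2/3, 0]
  [2/3, 0, 2/5],
b = (4/3, -14/15, 4/5).
Solving gives a_0 = 0, a_1 = -7/5, a_2 = 2, so
  g(x) = 2*x^2 - 7*x/5.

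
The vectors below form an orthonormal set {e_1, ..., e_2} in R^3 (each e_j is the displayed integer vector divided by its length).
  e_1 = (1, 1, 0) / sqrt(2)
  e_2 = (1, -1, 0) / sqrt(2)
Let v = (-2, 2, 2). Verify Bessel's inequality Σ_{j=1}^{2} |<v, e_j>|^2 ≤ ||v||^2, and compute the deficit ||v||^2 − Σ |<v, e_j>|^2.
Σ |<v, e_j>|^2 = 8; ||v||^2 = 12; deficit = 4

Write each e_j = u_j / sqrt(<u_j, u_j>) where u_j is the displayed integer vector. Then <v, e_j> = <v, u_j> / sqrt(<u_j, u_j>), so |<v, e_j>|^2 = <v, u_j>^2 / <u_j, u_j>.
Coefficients: <v, e_1> = 0/sqrt(2), <v, e_2> = -4/sqrt(2).
Square and sum: Σ |<v, e_j>|^2 = 8.
Compute ||v||^2 = v·v = 12.
Deficit = 12 − 8 = 4 ≥ 0, confirming Bessel's inequality. (The deficit equals ||v − Σ <v,e_j> e_j||^2, the squared distance from v to span{e_j}.)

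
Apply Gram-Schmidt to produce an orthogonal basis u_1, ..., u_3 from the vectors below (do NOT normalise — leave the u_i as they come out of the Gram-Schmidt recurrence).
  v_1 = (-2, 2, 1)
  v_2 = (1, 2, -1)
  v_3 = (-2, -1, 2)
Orthogonal basis:
  u_1 = (-2, 2, 1)
  u_2 = (11/9, 16/9, -10/9)
  u_3 = (12/53, 3/53, 18/53)

Apply the Gram-Schmidt recurrence
  u_1 = v_1
  u_i = v_i − Σ_{j<i} ((v_i · u_j) / (u_j · u_j)) · u_j.

Step by step this gives:
  u_1 = (-2, 2, 1)
  u_2 = (11/9, 16/9, -10/9)
  u_3 = (12/53, 3/53, 18/53)

Orthogonality check:
  u_2 · u_1 = 0 (should be 0)
  u_3 · u_1 = 0 (should be 0)
  u_3 · u_2 = 0 (should be 0)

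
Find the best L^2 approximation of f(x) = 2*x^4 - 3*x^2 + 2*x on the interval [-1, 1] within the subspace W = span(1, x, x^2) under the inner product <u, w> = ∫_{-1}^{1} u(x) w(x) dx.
g(x) = -9*x^2/7 + 2*x - 6/35

The best approximation g ∈ W is the orthogonal projection of f onto W. Writing g = a_0 + a_1 x + a_2 x^2, the coefficients solve the normal equations G · a = b where
  G_{ij} = <φ_i, φ_j> and b_i = <f, φ_i>, with φ_0 = 1, φ_1 = x, φ_2 = x^2.
G =
  [2, 0, 2/3]
  [0, 2/3, 0]
  [2/3, 0, 2/5],
b = (-6/5, 4/3, -22/35).
Solving gives a_0 = -6/35, a_1 = 2, a_2 = -9/7, so
  g(x) = -9*x^2/7 + 2*x - 6/35.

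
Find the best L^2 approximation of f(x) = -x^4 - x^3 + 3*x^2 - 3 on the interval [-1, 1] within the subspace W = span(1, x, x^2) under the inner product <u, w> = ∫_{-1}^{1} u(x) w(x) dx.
g(x) = 15*x^2/7 - 3*x/5 - 102/35

The best approximation g ∈ W is the orthogonal projection of f onto W. Writing g = a_0 + a_1 x + a_2 x^2, the coefficients solve the normal equations G · a = b where
  G_{ij} = <φ_i, φ_j> and b_i = <f, φ_i>, with φ_0 = 1, φ_1 = x, φ_2 = x^2.
G =
  [2, 0, 2/3]
  [0, 2/3, 0]
  [2/3, 0, 2/5],
b = (-22/5, -2/5, -38/35).
Solving gives a_0 = -102/35, a_1 = -3/5, a_2 = 15/7, so
  g(x) = 15*x^2/7 - 3*x/5 - 102/35.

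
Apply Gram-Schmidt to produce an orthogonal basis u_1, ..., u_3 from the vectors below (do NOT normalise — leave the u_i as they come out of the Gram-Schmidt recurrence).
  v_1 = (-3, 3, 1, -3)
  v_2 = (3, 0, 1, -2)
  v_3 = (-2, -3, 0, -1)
Orthogonal basis:
  u_1 = (-3, 3, 1, -3)
  u_2 = (39/14, 3/14, 15/14, -31/14)
  u_3 = (-116/97, -285/97, 30/97, -159/97)

Apply the Gram-Schmidt recurrence
  u_1 = v_1
  u_i = v_i − Σ_{j<i} ((v_i · u_j) / (u_j · u_j)) · u_j.

Step by step this gives:
  u_1 = (-3, 3, 1, -3)
  u_2 = (39/14, 3/14, 15/14, -31/14)
  u_3 = (-116/97, -285/97, 30/97, -159/97)

Orthogonality check:
  u_2 · u_1 = 0 (should be 0)
  u_3 · u_1 = 0 (should be 0)
  u_3 · u_2 = 0 (should be 0)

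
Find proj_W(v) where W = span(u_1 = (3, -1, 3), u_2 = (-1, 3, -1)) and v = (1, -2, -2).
proj_W(v) = (-1/2, -2, -1/2)

Set up U = [u_1 | ... | u_2] ∈ R^(3×2). The projector onto W = col(U) is P = U (U^T U)^(-1) U^T.
Compute U^T U =
  [19, -9]
  [-9, 11],
and U^T v = (-1, -5).
Solve U^T U · c = U^T v for the coefficients: c = (-7/16, -13/16). The projection is proj_W(v) = U c.
Check: (v - proj_W(v)) · u_1 = 0  (should be 0).
Check: (v - proj_W(v)) · u_2 = 0  (should be 0).
Result: proj_W(v) = (-1/2, -2, -1/2).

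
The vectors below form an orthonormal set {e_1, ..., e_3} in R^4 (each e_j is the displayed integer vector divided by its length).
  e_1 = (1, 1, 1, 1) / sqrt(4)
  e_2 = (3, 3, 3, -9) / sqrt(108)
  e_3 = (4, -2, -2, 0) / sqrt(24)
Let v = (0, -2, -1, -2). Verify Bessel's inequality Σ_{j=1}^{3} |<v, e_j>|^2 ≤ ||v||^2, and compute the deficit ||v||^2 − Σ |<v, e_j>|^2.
Σ |<v, e_j>|^2 = 17/2; ||v||^2 = 9; deficit = 1/2

Write each e_j = u_j / sqrt(<u_j, u_j>) where u_j is the displayed integer vector. Then <v, e_j> = <v, u_j> / sqrt(<u_j, u_j>), so |<v, e_j>|^2 = <v, u_j>^2 / <u_j, u_j>.
Coefficients: <v, e_1> = -5/sqrt(4), <v, e_2> = 9/sqrt(108), <v, e_3> = 6/sqrt(24).
Square and sum: Σ |<v, e_j>|^2 = 17/2.
Compute ||v||^2 = v·v = 9.
Deficit = 9 − 17/2 = 1/2 ≥ 0, confirming Bessel's inequality. (The deficit equals ||v − Σ <v,e_j> e_j||^2, the squared distance from v to span{e_j}.)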